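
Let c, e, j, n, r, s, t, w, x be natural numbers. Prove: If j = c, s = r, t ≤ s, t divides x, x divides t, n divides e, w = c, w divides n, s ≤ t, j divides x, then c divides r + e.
From t ≤ s and s ≤ t, t = s. Since s = r, t = r. From x divides t and t divides x, x = t. j divides x, so j divides t. Since j = c, c divides t. Since t = r, c divides r. From w = c and w divides n, c divides n. n divides e, so c divides e. c divides r, so c divides r + e.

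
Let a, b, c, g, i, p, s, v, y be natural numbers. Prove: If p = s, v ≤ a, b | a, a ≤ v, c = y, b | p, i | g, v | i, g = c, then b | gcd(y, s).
g = c and c = y, therefore g = y. v ≤ a and a ≤ v, thus v = a. v | i and i | g, so v | g. Because v = a, a | g. g = y, so a | y. b | a, so b | y. p = s and b | p, so b | s. b | y, so b | gcd(y, s).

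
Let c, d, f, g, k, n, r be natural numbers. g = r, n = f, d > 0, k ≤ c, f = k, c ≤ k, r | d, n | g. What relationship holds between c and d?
c ≤ d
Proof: Because k ≤ c and c ≤ k, k = c. From n = f and f = k, n = k. From g = r and n | g, n | r. Since r | d, n | d. n = k, so k | d. Since d > 0, k ≤ d. k = c, so c ≤ d.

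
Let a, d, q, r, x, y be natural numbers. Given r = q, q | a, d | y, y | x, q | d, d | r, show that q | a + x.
r = q and d | r, therefore d | q. Since q | d, d = q. d | y and y | x, so d | x. d = q, so q | x. Since q | a, q | a + x.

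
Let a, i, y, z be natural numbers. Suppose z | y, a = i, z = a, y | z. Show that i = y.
Since y | z and z | y, y = z. Since z = a, y = a. a = i, so y = i. Then i = y.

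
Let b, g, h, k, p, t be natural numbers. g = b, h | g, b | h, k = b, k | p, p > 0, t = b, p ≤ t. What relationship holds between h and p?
h = p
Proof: g = b and h | g, therefore h | b. Since b | h, h = b. k | p and p > 0, thus k ≤ p. Since k = b, b ≤ p. From t = b and p ≤ t, p ≤ b. From b ≤ p, b = p. Since h = b, h = p.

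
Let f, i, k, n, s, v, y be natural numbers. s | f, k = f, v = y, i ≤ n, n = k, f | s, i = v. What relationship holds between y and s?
y ≤ s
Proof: Because n = k and k = f, n = f. f | s and s | f, hence f = s. Since n = f, n = s. i ≤ n, so i ≤ s. i = v, so v ≤ s. From v = y, y ≤ s.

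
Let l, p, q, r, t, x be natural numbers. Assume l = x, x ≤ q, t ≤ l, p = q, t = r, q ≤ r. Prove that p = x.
l = x and t ≤ l, so t ≤ x. t = r, so r ≤ x. q ≤ r, so q ≤ x. Since x ≤ q, q = x. p = q, so p = x.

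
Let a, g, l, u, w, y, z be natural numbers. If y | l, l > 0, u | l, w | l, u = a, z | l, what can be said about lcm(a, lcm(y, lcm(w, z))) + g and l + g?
lcm(a, lcm(y, lcm(w, z))) + g ≤ l + g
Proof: u = a and u | l, therefore a | l. From w | l and z | l, lcm(w, z) | l. y | l, so lcm(y, lcm(w, z)) | l. a | l, so lcm(a, lcm(y, lcm(w, z))) | l. Since l > 0, lcm(a, lcm(y, lcm(w, z))) ≤ l. Then lcm(a, lcm(y, lcm(w, z))) + g ≤ l + g.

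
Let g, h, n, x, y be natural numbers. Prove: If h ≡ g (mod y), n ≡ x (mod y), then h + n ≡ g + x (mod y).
h ≡ g (mod y) and n ≡ x (mod y). By adding congruences, h + n ≡ g + x (mod y).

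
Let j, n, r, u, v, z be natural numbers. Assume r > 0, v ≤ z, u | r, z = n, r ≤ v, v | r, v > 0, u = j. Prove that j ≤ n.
Since v | r and r > 0, v ≤ r. Since r ≤ v, r = v. u = j and u | r, therefore j | r. r = v, so j | v. From v > 0, j ≤ v. Because z = n and v ≤ z, v ≤ n. Since j ≤ v, j ≤ n.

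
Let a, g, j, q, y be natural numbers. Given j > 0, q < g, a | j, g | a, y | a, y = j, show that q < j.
y = j and y | a, thus j | a. Since a | j, a = j. g | a, so g | j. Since j > 0, g ≤ j. Since q < g, q < j.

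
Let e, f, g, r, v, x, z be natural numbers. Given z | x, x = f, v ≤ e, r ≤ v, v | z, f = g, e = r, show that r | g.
Because e = r and v ≤ e, v ≤ r. Because r ≤ v, v = r. x = f and z | x, therefore z | f. f = g, so z | g. From v | z, v | g. Since v = r, r | g.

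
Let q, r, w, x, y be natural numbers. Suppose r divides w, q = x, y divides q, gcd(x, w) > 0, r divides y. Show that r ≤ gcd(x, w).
r divides y and y divides q, therefore r divides q. Since q = x, r divides x. Since r divides w, r divides gcd(x, w). gcd(x, w) > 0, so r ≤ gcd(x, w).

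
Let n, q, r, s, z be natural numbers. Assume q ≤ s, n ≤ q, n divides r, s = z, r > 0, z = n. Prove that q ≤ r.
Because s = z and q ≤ s, q ≤ z. z = n, so q ≤ n. Since n ≤ q, n = q. n divides r and r > 0, thus n ≤ r. n = q, so q ≤ r.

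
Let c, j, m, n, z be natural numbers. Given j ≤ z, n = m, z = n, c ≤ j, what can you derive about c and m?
c ≤ m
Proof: Since z = n and n = m, z = m. From c ≤ j and j ≤ z, c ≤ z. z = m, so c ≤ m.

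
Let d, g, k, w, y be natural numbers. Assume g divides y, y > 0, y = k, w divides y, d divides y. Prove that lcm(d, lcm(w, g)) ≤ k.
From w divides y and g divides y, lcm(w, g) divides y. Since d divides y, lcm(d, lcm(w, g)) divides y. y > 0, so lcm(d, lcm(w, g)) ≤ y. y = k, so lcm(d, lcm(w, g)) ≤ k.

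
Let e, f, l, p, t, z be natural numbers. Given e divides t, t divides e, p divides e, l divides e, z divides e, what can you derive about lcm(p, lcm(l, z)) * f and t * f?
lcm(p, lcm(l, z)) * f divides t * f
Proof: Since e divides t and t divides e, e = t. l divides e and z divides e, hence lcm(l, z) divides e. p divides e, so lcm(p, lcm(l, z)) divides e. Since e = t, lcm(p, lcm(l, z)) divides t. Then lcm(p, lcm(l, z)) * f divides t * f.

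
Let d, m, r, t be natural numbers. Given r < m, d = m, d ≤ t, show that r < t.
d = m and d ≤ t, hence m ≤ t. Since r < m, r < t.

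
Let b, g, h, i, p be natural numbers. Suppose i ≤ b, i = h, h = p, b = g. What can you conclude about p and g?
p ≤ g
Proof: Because i = h and h = p, i = p. b = g and i ≤ b, thus i ≤ g. Since i = p, p ≤ g.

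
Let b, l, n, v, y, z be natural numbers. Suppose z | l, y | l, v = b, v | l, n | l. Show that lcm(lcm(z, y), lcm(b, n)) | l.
z | l and y | l, therefore lcm(z, y) | l. v = b and v | l, therefore b | l. n | l, so lcm(b, n) | l. Because lcm(z, y) | l, lcm(lcm(z, y), lcm(b, n)) | l.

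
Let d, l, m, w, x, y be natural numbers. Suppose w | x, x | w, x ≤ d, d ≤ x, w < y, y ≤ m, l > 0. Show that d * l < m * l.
w | x and x | w, therefore w = x. x ≤ d and d ≤ x, so x = d. Since w = x, w = d. From w < y, d < y. Since y ≤ m, d < m. Since l > 0, d * l < m * l.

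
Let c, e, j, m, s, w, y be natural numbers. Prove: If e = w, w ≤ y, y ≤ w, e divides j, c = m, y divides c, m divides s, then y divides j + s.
From w ≤ y and y ≤ w, w = y. e = w, so e = y. Since e divides j, y divides j. c = m and y divides c, so y divides m. m divides s, so y divides s. y divides j, so y divides j + s.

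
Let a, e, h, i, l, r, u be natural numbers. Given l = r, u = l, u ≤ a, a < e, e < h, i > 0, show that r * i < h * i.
u = l and u ≤ a, thus l ≤ a. a < e and e < h, thus a < h. Since l ≤ a, l < h. Since l = r, r < h. Since i > 0, r * i < h * i.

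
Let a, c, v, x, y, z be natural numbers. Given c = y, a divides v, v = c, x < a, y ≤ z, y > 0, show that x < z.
Because v = c and a divides v, a divides c. Since c = y, a divides y. y > 0, so a ≤ y. Since y ≤ z, a ≤ z. x < a, so x < z.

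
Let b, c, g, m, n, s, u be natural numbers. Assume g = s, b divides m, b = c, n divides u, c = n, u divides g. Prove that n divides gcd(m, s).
b = c and c = n, hence b = n. b divides m, so n divides m. n divides u and u divides g, therefore n divides g. Since g = s, n divides s. Since n divides m, n divides gcd(m, s).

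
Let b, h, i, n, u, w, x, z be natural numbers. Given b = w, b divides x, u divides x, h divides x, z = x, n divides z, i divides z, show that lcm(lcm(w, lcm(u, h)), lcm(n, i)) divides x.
b = w and b divides x, thus w divides x. Since u divides x and h divides x, lcm(u, h) divides x. w divides x, so lcm(w, lcm(u, h)) divides x. n divides z and i divides z, therefore lcm(n, i) divides z. Since z = x, lcm(n, i) divides x. Because lcm(w, lcm(u, h)) divides x, lcm(lcm(w, lcm(u, h)), lcm(n, i)) divides x.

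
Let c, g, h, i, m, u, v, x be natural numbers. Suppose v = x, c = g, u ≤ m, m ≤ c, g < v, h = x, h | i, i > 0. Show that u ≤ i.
u ≤ m and m ≤ c, hence u ≤ c. Since c = g, u ≤ g. Since g < v, u < v. Since v = x, u < x. h = x and h | i, so x | i. From i > 0, x ≤ i. u < x, so u < i. Then u ≤ i.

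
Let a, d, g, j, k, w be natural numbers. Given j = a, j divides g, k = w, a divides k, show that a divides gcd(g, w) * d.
From j = a and j divides g, a divides g. k = w and a divides k, hence a divides w. a divides g, so a divides gcd(g, w). Then a divides gcd(g, w) * d.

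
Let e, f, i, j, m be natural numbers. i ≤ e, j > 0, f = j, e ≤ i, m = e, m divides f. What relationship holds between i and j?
i ≤ j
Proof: e ≤ i and i ≤ e, therefore e = i. m = e and m divides f, so e divides f. Since e = i, i divides f. Since f = j, i divides j. Because j > 0, i ≤ j.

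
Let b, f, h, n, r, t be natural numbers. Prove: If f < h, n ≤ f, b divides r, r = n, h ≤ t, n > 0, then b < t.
Since r = n and b divides r, b divides n. n > 0, so b ≤ n. Since n ≤ f and f < h, n < h. b ≤ n, so b < h. h ≤ t, so b < t.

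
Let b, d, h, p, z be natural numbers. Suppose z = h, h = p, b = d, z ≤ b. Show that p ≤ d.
Since z = h and h = p, z = p. Since z ≤ b, p ≤ b. b = d, so p ≤ d.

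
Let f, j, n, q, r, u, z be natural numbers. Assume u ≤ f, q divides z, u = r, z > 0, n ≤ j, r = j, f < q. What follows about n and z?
n < z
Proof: u = r and r = j, so u = j. u ≤ f and f < q, therefore u < q. q divides z and z > 0, therefore q ≤ z. Since u < q, u < z. u = j, so j < z. Since n ≤ j, n < z.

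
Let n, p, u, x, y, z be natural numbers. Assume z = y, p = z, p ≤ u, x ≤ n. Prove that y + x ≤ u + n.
Since p = z and z = y, p = y. Since p ≤ u, y ≤ u. x ≤ n, so y + x ≤ u + n.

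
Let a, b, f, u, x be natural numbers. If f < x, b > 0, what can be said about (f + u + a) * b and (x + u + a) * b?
(f + u + a) * b < (x + u + a) * b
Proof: From f < x, f + u < x + u. Then f + u + a < x + u + a. Since b > 0, (f + u + a) * b < (x + u + a) * b.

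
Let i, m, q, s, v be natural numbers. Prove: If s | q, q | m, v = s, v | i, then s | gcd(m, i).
s | q and q | m, thus s | m. v = s and v | i, hence s | i. Since s | m, s | gcd(m, i).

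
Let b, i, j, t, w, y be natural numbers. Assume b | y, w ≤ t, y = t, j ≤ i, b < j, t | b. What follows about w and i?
w < i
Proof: y = t and b | y, so b | t. Because t | b, b = t. b < j and j ≤ i, therefore b < i. Since b = t, t < i. Since w ≤ t, w < i.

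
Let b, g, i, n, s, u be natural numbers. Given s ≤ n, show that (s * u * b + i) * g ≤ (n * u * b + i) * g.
From s ≤ n, s * u ≤ n * u. Then s * u * b ≤ n * u * b. Then s * u * b + i ≤ n * u * b + i. Then (s * u * b + i) * g ≤ (n * u * b + i) * g.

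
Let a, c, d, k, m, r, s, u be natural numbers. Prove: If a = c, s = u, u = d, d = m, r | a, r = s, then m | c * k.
s = u and u = d, so s = d. r = s and r | a, therefore s | a. Since s = d, d | a. a = c, so d | c. Since d = m, m | c. Then m | c * k.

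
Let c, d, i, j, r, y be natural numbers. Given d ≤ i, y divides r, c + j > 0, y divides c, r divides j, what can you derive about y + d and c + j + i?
y + d ≤ c + j + i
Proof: y divides r and r divides j, thus y divides j. Since y divides c, y divides c + j. c + j > 0, so y ≤ c + j. Since d ≤ i, y + d ≤ c + j + i.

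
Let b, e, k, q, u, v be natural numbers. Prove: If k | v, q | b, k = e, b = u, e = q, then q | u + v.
b = u and q | b, so q | u. Since k = e and e = q, k = q. Since k | v, q | v. q | u, so q | u + v.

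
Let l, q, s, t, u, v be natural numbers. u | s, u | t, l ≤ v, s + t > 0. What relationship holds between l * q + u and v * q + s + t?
l * q + u ≤ v * q + s + t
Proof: l ≤ v, hence l * q ≤ v * q. u | s and u | t, therefore u | s + t. Since s + t > 0, u ≤ s + t. Since l * q ≤ v * q, l * q + u ≤ v * q + s + t.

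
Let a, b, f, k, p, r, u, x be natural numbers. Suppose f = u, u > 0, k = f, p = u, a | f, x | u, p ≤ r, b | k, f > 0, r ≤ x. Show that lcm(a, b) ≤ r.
p = u and p ≤ r, therefore u ≤ r. Since x | u and u > 0, x ≤ u. Since r ≤ x, r ≤ u. Since u ≤ r, u = r. Since f = u, f = r. k = f and b | k, thus b | f. a | f, so lcm(a, b) | f. Since f > 0, lcm(a, b) ≤ f. Since f = r, lcm(a, b) ≤ r.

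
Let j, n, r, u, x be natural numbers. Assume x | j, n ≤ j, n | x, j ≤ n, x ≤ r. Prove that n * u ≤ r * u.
From j ≤ n and n ≤ j, j = n. x | j, so x | n. Since n | x, x = n. Since x ≤ r, n ≤ r. Then n * u ≤ r * u.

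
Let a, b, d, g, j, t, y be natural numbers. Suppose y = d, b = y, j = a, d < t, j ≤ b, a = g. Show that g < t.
Because b = y and y = d, b = d. j = a and j ≤ b, therefore a ≤ b. From a = g, g ≤ b. b = d, so g ≤ d. d < t, so g < t.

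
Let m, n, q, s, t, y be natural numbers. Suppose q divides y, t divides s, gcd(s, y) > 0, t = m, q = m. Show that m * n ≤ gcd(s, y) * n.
Since t = m and t divides s, m divides s. Since q = m and q divides y, m divides y. Since m divides s, m divides gcd(s, y). Since gcd(s, y) > 0, m ≤ gcd(s, y). By multiplying by a non-negative, m * n ≤ gcd(s, y) * n.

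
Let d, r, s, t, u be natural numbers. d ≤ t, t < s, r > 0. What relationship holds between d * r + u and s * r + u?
d * r + u < s * r + u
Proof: From d ≤ t and t < s, d < s. Since r > 0, d * r < s * r. Then d * r + u < s * r + u.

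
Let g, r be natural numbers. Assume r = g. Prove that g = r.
r = g. By symmetry, g = r.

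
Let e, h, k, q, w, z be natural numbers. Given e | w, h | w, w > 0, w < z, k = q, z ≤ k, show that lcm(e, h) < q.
Since e | w and h | w, lcm(e, h) | w. Since w > 0, lcm(e, h) ≤ w. Because k = q and z ≤ k, z ≤ q. w < z, so w < q. lcm(e, h) ≤ w, so lcm(e, h) < q.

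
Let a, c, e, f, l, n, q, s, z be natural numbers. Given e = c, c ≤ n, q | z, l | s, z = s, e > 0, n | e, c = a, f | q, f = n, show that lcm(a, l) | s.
n | e and e > 0, therefore n ≤ e. Since e = c, n ≤ c. c ≤ n, so n = c. c = a, so n = a. Since f = n and f | q, n | q. Since q | z, n | z. From z = s, n | s. n = a, so a | s. Since l | s, lcm(a, l) | s.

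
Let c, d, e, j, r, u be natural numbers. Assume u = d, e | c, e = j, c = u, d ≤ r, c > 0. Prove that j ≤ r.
Because c = u and u = d, c = d. From e | c and c > 0, e ≤ c. Since c = d, e ≤ d. d ≤ r, so e ≤ r. Since e = j, j ≤ r.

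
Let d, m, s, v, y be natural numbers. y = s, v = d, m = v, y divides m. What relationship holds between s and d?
s divides d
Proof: m = v and v = d, hence m = d. y = s and y divides m, thus s divides m. Since m = d, s divides d.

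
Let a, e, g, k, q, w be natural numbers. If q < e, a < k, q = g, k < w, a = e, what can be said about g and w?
g < w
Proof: a = e and a < k, therefore e < k. q < e, so q < k. Because q = g, g < k. Since k < w, g < w.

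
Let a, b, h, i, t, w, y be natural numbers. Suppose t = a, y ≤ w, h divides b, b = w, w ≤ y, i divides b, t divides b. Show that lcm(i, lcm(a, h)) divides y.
From w ≤ y and y ≤ w, w = y. b = w, so b = y. Since t = a and t divides b, a divides b. From h divides b, lcm(a, h) divides b. Since i divides b, lcm(i, lcm(a, h)) divides b. From b = y, lcm(i, lcm(a, h)) divides y.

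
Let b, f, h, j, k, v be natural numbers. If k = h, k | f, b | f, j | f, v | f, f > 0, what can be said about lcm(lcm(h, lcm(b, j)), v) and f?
lcm(lcm(h, lcm(b, j)), v) ≤ f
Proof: From k = h and k | f, h | f. Since b | f and j | f, lcm(b, j) | f. From h | f, lcm(h, lcm(b, j)) | f. Since v | f, lcm(lcm(h, lcm(b, j)), v) | f. f > 0, so lcm(lcm(h, lcm(b, j)), v) ≤ f.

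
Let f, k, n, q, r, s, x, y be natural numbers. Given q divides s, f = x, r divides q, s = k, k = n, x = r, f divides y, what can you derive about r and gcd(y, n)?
r divides gcd(y, n)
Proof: Since f = x and f divides y, x divides y. Since x = r, r divides y. s = k and k = n, therefore s = n. From q divides s, q divides n. r divides q, so r divides n. Since r divides y, r divides gcd(y, n).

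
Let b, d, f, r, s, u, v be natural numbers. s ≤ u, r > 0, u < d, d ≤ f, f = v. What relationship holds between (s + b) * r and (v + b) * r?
(s + b) * r < (v + b) * r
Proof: s ≤ u and u < d, therefore s < d. d ≤ f, so s < f. From f = v, s < v. Then s + b < v + b. Combined with r > 0, by multiplying by a positive, (s + b) * r < (v + b) * r.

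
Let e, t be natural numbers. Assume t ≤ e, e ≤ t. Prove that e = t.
e ≤ t and t ≤ e. By antisymmetry, e = t.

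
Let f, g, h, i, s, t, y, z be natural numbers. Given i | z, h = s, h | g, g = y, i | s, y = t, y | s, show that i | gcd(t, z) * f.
g = y and h | g, thus h | y. Since h = s, s | y. y | s, so s = y. Since i | s, i | y. From y = t, i | t. i | z, so i | gcd(t, z). Then i | gcd(t, z) * f.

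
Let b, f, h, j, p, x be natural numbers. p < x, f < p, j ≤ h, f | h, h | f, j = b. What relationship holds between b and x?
b < x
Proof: j = b and j ≤ h, therefore b ≤ h. f | h and h | f, thus f = h. From f < p and p < x, f < x. f = h, so h < x. b ≤ h, so b < x.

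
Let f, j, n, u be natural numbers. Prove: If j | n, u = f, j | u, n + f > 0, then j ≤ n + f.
Because u = f and j | u, j | f. j | n, so j | n + f. n + f > 0, so j ≤ n + f.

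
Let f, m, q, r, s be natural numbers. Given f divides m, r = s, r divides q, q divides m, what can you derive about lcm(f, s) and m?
lcm(f, s) divides m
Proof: r divides q and q divides m, therefore r divides m. r = s, so s divides m. Since f divides m, lcm(f, s) divides m.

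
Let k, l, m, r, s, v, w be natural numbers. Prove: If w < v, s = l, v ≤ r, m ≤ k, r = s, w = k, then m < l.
w < v and v ≤ r, hence w < r. Since r = s, w < s. s = l, so w < l. Since w = k, k < l. Since m ≤ k, m < l.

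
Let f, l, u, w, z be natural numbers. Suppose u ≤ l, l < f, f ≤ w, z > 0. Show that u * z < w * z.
l < f and f ≤ w, thus l < w. u ≤ l, so u < w. Since z > 0, u * z < w * z.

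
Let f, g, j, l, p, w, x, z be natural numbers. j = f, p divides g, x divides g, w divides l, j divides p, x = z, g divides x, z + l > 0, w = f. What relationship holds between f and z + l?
f ≤ z + l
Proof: From g divides x and x divides g, g = x. x = z, so g = z. Since j = f and j divides p, f divides p. p divides g, so f divides g. Since g = z, f divides z. Because w = f and w divides l, f divides l. Since f divides z, f divides z + l. Since z + l > 0, f ≤ z + l.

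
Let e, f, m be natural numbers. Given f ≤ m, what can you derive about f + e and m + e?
f + e ≤ m + e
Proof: f ≤ m. By adding to both sides, f + e ≤ m + e.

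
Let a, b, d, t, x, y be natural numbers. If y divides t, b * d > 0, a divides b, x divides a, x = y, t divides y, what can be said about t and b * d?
t ≤ b * d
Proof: Since y divides t and t divides y, y = t. Because x = y, x = t. From x divides a and a divides b, x divides b. x = t, so t divides b. Then t divides b * d. b * d > 0, so t ≤ b * d.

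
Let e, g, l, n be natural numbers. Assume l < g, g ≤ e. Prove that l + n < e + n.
Since l < g and g ≤ e, l < e. Then l + n < e + n.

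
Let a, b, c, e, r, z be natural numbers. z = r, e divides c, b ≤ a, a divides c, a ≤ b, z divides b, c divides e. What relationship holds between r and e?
r divides e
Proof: z = r and z divides b, hence r divides b. From a ≤ b and b ≤ a, a = b. Since c divides e and e divides c, c = e. a divides c, so a divides e. a = b, so b divides e. Since r divides b, r divides e.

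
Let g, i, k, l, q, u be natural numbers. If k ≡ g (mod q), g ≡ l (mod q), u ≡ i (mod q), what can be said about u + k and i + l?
u + k ≡ i + l (mod q)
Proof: k ≡ g (mod q) and g ≡ l (mod q), thus k ≡ l (mod q). Since u ≡ i (mod q), by adding congruences, u + k ≡ i + l (mod q).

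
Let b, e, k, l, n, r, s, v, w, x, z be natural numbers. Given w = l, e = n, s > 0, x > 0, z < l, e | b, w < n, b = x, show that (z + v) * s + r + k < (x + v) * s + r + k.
w = l and w < n, therefore l < n. Since z < l, z < n. Because b = x and e | b, e | x. e = n, so n | x. x > 0, so n ≤ x. Since z < n, z < x. Then z + v < x + v. Since s > 0, (z + v) * s < (x + v) * s. Then (z + v) * s + r < (x + v) * s + r. Then (z + v) * s + r + k < (x + v) * s + r + k.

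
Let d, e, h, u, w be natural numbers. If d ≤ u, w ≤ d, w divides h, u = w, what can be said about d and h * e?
d divides h * e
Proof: u = w and d ≤ u, hence d ≤ w. Since w ≤ d, w = d. Since w divides h, d divides h. Then d divides h * e.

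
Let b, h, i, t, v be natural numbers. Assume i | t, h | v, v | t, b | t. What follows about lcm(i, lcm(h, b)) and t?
lcm(i, lcm(h, b)) | t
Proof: h | v and v | t, so h | t. From b | t, lcm(h, b) | t. i | t, so lcm(i, lcm(h, b)) | t.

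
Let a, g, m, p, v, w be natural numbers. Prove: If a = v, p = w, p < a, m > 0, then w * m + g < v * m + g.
p = w and p < a, so w < a. a = v, so w < v. From m > 0, by multiplying by a positive, w * m < v * m. Then w * m + g < v * m + g.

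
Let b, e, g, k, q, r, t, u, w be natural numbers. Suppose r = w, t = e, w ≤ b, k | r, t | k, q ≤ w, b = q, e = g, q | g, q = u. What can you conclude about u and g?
u = g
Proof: b = q and w ≤ b, therefore w ≤ q. Since q ≤ w, w = q. Since t = e and e = g, t = g. r = w and k | r, therefore k | w. Since t | k, t | w. Since t = g, g | w. w = q, so g | q. q | g, so g = q. q = u, so g = u. Then u = g.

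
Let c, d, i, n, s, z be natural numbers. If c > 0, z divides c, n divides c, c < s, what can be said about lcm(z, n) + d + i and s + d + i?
lcm(z, n) + d + i < s + d + i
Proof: z divides c and n divides c, so lcm(z, n) divides c. Since c > 0, lcm(z, n) ≤ c. Since c < s, lcm(z, n) < s. Then lcm(z, n) + d < s + d. Then lcm(z, n) + d + i < s + d + i.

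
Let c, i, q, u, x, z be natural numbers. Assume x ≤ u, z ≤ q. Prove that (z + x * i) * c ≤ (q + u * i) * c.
x ≤ u. By multiplying by a non-negative, x * i ≤ u * i. Since z ≤ q, z + x * i ≤ q + u * i. By multiplying by a non-negative, (z + x * i) * c ≤ (q + u * i) * c.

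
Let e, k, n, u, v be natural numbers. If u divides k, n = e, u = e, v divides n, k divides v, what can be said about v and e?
v = e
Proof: Since n = e and v divides n, v divides e. u = e and u divides k, therefore e divides k. Since k divides v, e divides v. Since v divides e, v = e.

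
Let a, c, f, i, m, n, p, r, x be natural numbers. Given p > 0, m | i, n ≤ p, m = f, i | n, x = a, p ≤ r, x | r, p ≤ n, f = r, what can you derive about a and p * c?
a | p * c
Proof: m = f and f = r, therefore m = r. n ≤ p and p ≤ n, so n = p. Since m | i and i | n, m | n. n = p, so m | p. p > 0, so m ≤ p. Since m = r, r ≤ p. Since p ≤ r, r = p. x | r, so x | p. x = a, so a | p. Then a | p * c.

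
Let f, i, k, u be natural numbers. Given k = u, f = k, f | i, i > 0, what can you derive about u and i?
u ≤ i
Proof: f = k and f | i, so k | i. Since i > 0, k ≤ i. k = u, so u ≤ i.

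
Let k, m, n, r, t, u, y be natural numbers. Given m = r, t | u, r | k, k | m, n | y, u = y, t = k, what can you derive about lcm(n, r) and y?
lcm(n, r) | y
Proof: m = r and k | m, thus k | r. Since r | k, k = r. Since t = k and t | u, k | u. u = y, so k | y. k = r, so r | y. n | y, so lcm(n, r) | y.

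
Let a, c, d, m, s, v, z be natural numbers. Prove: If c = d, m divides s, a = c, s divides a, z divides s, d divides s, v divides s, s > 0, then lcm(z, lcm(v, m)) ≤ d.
Since a = c and c = d, a = d. s divides a, so s divides d. Since d divides s, s = d. v divides s and m divides s, hence lcm(v, m) divides s. z divides s, so lcm(z, lcm(v, m)) divides s. Since s > 0, lcm(z, lcm(v, m)) ≤ s. Since s = d, lcm(z, lcm(v, m)) ≤ d.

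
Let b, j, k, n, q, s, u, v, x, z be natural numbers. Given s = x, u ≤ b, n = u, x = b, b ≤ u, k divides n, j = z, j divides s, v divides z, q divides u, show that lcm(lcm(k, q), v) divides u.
From n = u and k divides n, k divides u. Since q divides u, lcm(k, q) divides u. Since b ≤ u and u ≤ b, b = u. From s = x and x = b, s = b. Since j divides s, j divides b. Since b = u, j divides u. Since j = z, z divides u. v divides z, so v divides u. lcm(k, q) divides u, so lcm(lcm(k, q), v) divides u.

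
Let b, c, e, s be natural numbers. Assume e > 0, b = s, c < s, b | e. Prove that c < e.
b = s and b | e, thus s | e. Because e > 0, s ≤ e. Since c < s, c < e.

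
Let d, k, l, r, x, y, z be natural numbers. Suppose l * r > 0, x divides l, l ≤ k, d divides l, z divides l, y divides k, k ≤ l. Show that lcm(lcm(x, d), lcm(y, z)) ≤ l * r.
x divides l and d divides l, therefore lcm(x, d) divides l. From k ≤ l and l ≤ k, k = l. y divides k, so y divides l. Since z divides l, lcm(y, z) divides l. lcm(x, d) divides l, so lcm(lcm(x, d), lcm(y, z)) divides l. Then lcm(lcm(x, d), lcm(y, z)) divides l * r. l * r > 0, so lcm(lcm(x, d), lcm(y, z)) ≤ l * r.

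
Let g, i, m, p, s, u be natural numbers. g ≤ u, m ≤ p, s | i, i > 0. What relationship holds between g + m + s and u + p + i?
g + m + s ≤ u + p + i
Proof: s | i and i > 0, so s ≤ i. m ≤ p, so m + s ≤ p + i. g ≤ u, so g + m + s ≤ u + p + i.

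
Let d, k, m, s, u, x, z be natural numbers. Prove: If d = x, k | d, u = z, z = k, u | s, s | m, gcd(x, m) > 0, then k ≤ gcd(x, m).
From d = x and k | d, k | x. u = z and z = k, therefore u = k. u | s and s | m, hence u | m. Since u = k, k | m. Since k | x, k | gcd(x, m). Since gcd(x, m) > 0, k ≤ gcd(x, m).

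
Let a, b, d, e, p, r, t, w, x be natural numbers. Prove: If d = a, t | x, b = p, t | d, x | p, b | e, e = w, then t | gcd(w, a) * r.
Because b = p and b | e, p | e. Since x | p, x | e. From e = w, x | w. Since t | x, t | w. d = a and t | d, hence t | a. Since t | w, t | gcd(w, a). Then t | gcd(w, a) * r.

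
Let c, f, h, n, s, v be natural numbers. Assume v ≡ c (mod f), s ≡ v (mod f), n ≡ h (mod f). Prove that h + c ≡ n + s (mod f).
s ≡ v (mod f) and v ≡ c (mod f), so s ≡ c (mod f). Combining with n ≡ h (mod f), by adding congruences, n + s ≡ h + c (mod f). Then h + c ≡ n + s (mod f).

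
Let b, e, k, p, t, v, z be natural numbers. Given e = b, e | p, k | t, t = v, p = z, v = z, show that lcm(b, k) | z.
From p = z and e | p, e | z. Since e = b, b | z. From t = v and v = z, t = z. Since k | t, k | z. b | z, so lcm(b, k) | z.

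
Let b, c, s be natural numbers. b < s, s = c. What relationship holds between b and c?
b < c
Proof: Because s = c and b < s, by substitution, b < c.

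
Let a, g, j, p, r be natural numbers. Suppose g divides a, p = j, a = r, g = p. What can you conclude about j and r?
j divides r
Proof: g = p and p = j, so g = j. Because a = r and g divides a, g divides r. g = j, so j divides r.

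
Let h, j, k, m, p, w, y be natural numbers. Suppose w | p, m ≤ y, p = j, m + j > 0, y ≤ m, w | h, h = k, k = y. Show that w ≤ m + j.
y ≤ m and m ≤ y, hence y = m. Because k = y, k = m. From h = k and w | h, w | k. k = m, so w | m. p = j and w | p, thus w | j. w | m, so w | m + j. Since m + j > 0, w ≤ m + j.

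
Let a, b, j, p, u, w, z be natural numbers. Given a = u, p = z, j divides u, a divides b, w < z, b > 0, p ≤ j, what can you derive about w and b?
w < b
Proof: p = z and p ≤ j, so z ≤ j. w < z, so w < j. a = u and a divides b, therefore u divides b. From j divides u, j divides b. Since b > 0, j ≤ b. w < j, so w < b.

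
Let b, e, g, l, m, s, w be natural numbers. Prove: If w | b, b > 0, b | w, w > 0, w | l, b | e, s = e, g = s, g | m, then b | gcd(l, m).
w | b and b > 0, hence w ≤ b. Since b | w and w > 0, b ≤ w. Since w ≤ b, w = b. Since w | l, b | l. Because g = s and g | m, s | m. Since s = e, e | m. Since b | e, b | m. Since b | l, b | gcd(l, m).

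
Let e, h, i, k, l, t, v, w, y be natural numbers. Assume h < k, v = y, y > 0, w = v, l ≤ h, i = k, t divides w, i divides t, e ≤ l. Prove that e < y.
e ≤ l and l ≤ h, hence e ≤ h. Since h < k, e < k. w = v and t divides w, so t divides v. Since v = y, t divides y. i divides t, so i divides y. Since i = k, k divides y. y > 0, so k ≤ y. Since e < k, e < y.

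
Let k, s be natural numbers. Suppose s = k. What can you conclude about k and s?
k = s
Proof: Because s = k, by symmetry, k = s.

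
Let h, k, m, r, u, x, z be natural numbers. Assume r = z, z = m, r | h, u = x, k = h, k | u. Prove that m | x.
r = z and z = m, so r = m. k = h and k | u, so h | u. From u = x, h | x. r | h, so r | x. r = m, so m | x.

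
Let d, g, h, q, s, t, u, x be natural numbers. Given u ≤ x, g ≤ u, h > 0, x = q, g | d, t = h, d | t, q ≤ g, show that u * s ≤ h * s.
x = q and u ≤ x, so u ≤ q. Since q ≤ g, u ≤ g. Since g ≤ u, g = u. t = h and d | t, so d | h. g | d, so g | h. Because g = u, u | h. h > 0, so u ≤ h. Then u * s ≤ h * s.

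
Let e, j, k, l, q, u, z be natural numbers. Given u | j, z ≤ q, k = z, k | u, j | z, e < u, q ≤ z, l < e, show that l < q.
u | j and j | z, hence u | z. k = z and k | u, therefore z | u. u | z, so u = z. z ≤ q and q ≤ z, therefore z = q. u = z, so u = q. e < u, so e < q. Since l < e, l < q.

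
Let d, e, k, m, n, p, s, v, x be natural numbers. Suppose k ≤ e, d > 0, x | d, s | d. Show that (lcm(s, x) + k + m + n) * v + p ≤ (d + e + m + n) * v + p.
s | d and x | d, so lcm(s, x) | d. d > 0, so lcm(s, x) ≤ d. Since k ≤ e, k + m ≤ e + m. lcm(s, x) ≤ d, so lcm(s, x) + k + m ≤ d + e + m. Then lcm(s, x) + k + m + n ≤ d + e + m + n. Then (lcm(s, x) + k + m + n) * v ≤ (d + e + m + n) * v. Then (lcm(s, x) + k + m + n) * v + p ≤ (d + e + m + n) * v + p.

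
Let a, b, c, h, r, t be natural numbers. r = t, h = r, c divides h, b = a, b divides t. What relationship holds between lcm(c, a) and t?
lcm(c, a) divides t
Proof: Because h = r and c divides h, c divides r. Since r = t, c divides t. b = a and b divides t, hence a divides t. c divides t, so lcm(c, a) divides t.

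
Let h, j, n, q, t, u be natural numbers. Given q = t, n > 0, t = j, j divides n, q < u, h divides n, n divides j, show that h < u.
Because h divides n and n > 0, h ≤ n. q = t and t = j, hence q = j. Because j divides n and n divides j, j = n. Since q = j, q = n. From q < u, n < u. h ≤ n, so h < u.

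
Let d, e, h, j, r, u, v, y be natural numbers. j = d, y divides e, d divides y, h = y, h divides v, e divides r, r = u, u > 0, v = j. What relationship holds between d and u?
d ≤ u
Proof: v = j and j = d, thus v = d. Since h = y and h divides v, y divides v. v = d, so y divides d. Since d divides y, y = d. r = u and e divides r, so e divides u. Because y divides e, y divides u. y = d, so d divides u. Because u > 0, d ≤ u.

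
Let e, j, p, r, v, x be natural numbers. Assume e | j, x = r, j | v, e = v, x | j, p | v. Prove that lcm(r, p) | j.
Since x = r and x | j, r | j. e = v and e | j, thus v | j. Since j | v, v = j. Because p | v, p | j. Because r | j, lcm(r, p) | j.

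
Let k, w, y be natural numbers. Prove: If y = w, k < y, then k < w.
From y = w and k < y, by substitution, k < w.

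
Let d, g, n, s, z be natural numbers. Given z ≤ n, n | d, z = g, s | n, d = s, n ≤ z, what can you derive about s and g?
s = g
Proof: d = s and n | d, so n | s. s | n, so s = n. n ≤ z and z ≤ n, so n = z. s = n, so s = z. Since z = g, s = g.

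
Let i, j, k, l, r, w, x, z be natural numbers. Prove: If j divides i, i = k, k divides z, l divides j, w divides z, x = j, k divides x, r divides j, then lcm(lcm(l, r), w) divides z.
Since l divides j and r divides j, lcm(l, r) divides j. Because x = j and k divides x, k divides j. i = k and j divides i, therefore j divides k. k divides j, so k = j. k divides z, so j divides z. lcm(l, r) divides j, so lcm(l, r) divides z. w divides z, so lcm(lcm(l, r), w) divides z.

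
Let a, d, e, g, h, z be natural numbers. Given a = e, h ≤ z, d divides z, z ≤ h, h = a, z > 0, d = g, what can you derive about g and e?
g ≤ e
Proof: From z ≤ h and h ≤ z, z = h. Since h = a, z = a. Because a = e, z = e. d = g and d divides z, so g divides z. From z > 0, g ≤ z. Because z = e, g ≤ e.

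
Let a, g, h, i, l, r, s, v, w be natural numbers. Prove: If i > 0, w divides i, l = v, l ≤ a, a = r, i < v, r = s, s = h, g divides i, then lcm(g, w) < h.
g divides i and w divides i, so lcm(g, w) divides i. i > 0, so lcm(g, w) ≤ i. i < v, so lcm(g, w) < v. r = s and s = h, so r = h. Because a = r and l ≤ a, l ≤ r. Since l = v, v ≤ r. Since r = h, v ≤ h. Since lcm(g, w) < v, lcm(g, w) < h.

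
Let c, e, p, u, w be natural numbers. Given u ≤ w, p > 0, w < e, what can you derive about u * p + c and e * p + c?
u * p + c < e * p + c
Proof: Since u ≤ w and w < e, u < e. Because p > 0, by multiplying by a positive, u * p < e * p. Then u * p + c < e * p + c.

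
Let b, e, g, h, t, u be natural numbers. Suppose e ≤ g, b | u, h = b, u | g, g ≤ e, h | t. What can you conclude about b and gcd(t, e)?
b | gcd(t, e)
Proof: h = b and h | t, therefore b | t. g ≤ e and e ≤ g, so g = e. Since b | u and u | g, b | g. g = e, so b | e. b | t, so b | gcd(t, e).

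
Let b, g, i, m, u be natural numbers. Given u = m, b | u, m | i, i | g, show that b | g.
From u = m and b | u, b | m. From m | i, b | i. Since i | g, b | g.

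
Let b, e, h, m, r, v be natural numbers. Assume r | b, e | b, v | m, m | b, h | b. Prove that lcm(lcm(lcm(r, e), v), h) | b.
From r | b and e | b, lcm(r, e) | b. v | m and m | b, hence v | b. Since lcm(r, e) | b, lcm(lcm(r, e), v) | b. h | b, so lcm(lcm(lcm(r, e), v), h) | b.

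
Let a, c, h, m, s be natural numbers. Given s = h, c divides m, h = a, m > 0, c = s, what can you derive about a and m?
a ≤ m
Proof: From s = h and h = a, s = a. From c = s and c divides m, s divides m. From m > 0, s ≤ m. Since s = a, a ≤ m.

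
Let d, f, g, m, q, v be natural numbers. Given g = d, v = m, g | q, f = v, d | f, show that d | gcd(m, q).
f = v and v = m, therefore f = m. d | f, so d | m. From g = d and g | q, d | q. d | m, so d | gcd(m, q).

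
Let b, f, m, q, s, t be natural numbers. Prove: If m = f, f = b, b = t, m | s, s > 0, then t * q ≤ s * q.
From f = b and b = t, f = t. m = f, so m = t. m | s, so t | s. Since s > 0, t ≤ s. Then t * q ≤ s * q.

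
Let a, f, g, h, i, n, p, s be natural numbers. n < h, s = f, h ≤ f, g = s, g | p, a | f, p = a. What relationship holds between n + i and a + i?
n + i < a + i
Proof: g = s and g | p, so s | p. p = a, so s | a. Because s = f, f | a. Since a | f, f = a. n < h and h ≤ f, thus n < f. Since f = a, n < a. Then n + i < a + i.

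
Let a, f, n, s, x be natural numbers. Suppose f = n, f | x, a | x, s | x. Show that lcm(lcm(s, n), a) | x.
Because f = n and f | x, n | x. s | x, so lcm(s, n) | x. Since a | x, lcm(lcm(s, n), a) | x.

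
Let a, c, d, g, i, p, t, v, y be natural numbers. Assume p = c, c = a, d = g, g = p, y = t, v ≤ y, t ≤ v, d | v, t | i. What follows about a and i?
a | i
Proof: From p = c and c = a, p = a. d = g and g = p, so d = p. Since y = t and v ≤ y, v ≤ t. Since t ≤ v, v = t. Because d | v, d | t. d = p, so p | t. Since p = a, a | t. t | i, so a | i.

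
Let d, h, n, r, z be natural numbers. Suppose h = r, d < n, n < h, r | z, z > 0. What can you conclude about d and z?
d < z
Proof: d < n and n < h, thus d < h. h = r, so d < r. From r | z and z > 0, r ≤ z. d < r, so d < z.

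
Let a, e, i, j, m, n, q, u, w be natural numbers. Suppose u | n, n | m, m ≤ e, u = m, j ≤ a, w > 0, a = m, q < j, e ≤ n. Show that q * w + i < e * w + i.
u = m and u | n, hence m | n. n | m, so n = m. Because e ≤ n, e ≤ m. Since m ≤ e, m = e. a = m, so a = e. Because q < j and j ≤ a, q < a. Since a = e, q < e. From w > 0, q * w < e * w. Then q * w + i < e * w + i.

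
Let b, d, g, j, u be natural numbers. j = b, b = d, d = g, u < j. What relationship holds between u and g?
u < g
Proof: From j = b and b = d, j = d. Since d = g, j = g. From u < j, u < g.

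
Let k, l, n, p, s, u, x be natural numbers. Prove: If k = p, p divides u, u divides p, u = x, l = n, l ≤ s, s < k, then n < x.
p divides u and u divides p, therefore p = u. Since k = p, k = u. Since u = x, k = x. Since l ≤ s and s < k, l < k. l = n, so n < k. k = x, so n < x.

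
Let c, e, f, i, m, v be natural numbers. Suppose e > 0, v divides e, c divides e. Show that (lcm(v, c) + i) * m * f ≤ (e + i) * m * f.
v divides e and c divides e, therefore lcm(v, c) divides e. Because e > 0, lcm(v, c) ≤ e. Then lcm(v, c) + i ≤ e + i. By multiplying by a non-negative, (lcm(v, c) + i) * m ≤ (e + i) * m. By multiplying by a non-negative, (lcm(v, c) + i) * m * f ≤ (e + i) * m * f.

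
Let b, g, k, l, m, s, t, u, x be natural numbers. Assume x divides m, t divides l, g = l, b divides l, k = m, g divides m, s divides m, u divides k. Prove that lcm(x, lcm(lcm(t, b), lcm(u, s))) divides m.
t divides l and b divides l, therefore lcm(t, b) divides l. g = l and g divides m, therefore l divides m. Because lcm(t, b) divides l, lcm(t, b) divides m. From k = m and u divides k, u divides m. s divides m, so lcm(u, s) divides m. lcm(t, b) divides m, so lcm(lcm(t, b), lcm(u, s)) divides m. Since x divides m, lcm(x, lcm(lcm(t, b), lcm(u, s))) divides m.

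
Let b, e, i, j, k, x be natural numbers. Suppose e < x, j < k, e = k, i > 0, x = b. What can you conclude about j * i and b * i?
j * i < b * i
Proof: From e = k and e < x, k < x. Since x = b, k < b. j < k, so j < b. Since i > 0, j * i < b * i.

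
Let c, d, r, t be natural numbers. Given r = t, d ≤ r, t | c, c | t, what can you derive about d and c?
d ≤ c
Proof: t | c and c | t, thus t = c. Since r = t, r = c. Since d ≤ r, d ≤ c.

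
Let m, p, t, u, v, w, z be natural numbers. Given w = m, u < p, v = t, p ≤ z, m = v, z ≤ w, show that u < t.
From u < p and p ≤ z, u < z. w = m and m = v, thus w = v. z ≤ w, so z ≤ v. u < z, so u < v. v = t, so u < t.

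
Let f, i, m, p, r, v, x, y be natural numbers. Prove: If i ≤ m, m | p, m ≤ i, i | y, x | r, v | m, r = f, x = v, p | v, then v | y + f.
i ≤ m and m ≤ i, therefore i = m. m | p and p | v, hence m | v. v | m, so m = v. Since i = m, i = v. From i | y, v | y. Since x = v and x | r, v | r. Since r = f, v | f. From v | y, v | y + f.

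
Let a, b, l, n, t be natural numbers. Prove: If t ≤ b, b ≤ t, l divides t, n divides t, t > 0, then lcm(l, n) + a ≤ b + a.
t ≤ b and b ≤ t, therefore t = b. l divides t and n divides t, thus lcm(l, n) divides t. t > 0, so lcm(l, n) ≤ t. From t = b, lcm(l, n) ≤ b. Then lcm(l, n) + a ≤ b + a.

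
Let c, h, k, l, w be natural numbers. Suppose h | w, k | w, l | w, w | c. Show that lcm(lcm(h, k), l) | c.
h | w and k | w, therefore lcm(h, k) | w. Since l | w, lcm(lcm(h, k), l) | w. w | c, so lcm(lcm(h, k), l) | c.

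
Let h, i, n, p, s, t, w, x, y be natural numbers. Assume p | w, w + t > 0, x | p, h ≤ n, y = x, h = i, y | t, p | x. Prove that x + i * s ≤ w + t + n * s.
p | x and x | p, thus p = x. Since p | w, x | w. y = x and y | t, thus x | t. Since x | w, x | w + t. Since w + t > 0, x ≤ w + t. h = i and h ≤ n, so i ≤ n. Then i * s ≤ n * s. x ≤ w + t, so x + i * s ≤ w + t + n * s.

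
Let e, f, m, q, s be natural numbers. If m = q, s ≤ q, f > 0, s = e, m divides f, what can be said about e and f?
e ≤ f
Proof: m = q and m divides f, thus q divides f. f > 0, so q ≤ f. Since s ≤ q, s ≤ f. s = e, so e ≤ f.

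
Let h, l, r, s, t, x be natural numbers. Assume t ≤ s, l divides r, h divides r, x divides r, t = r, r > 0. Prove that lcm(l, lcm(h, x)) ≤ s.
From h divides r and x divides r, lcm(h, x) divides r. Since l divides r, lcm(l, lcm(h, x)) divides r. Since r > 0, lcm(l, lcm(h, x)) ≤ r. t = r and t ≤ s, thus r ≤ s. Since lcm(l, lcm(h, x)) ≤ r, lcm(l, lcm(h, x)) ≤ s.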